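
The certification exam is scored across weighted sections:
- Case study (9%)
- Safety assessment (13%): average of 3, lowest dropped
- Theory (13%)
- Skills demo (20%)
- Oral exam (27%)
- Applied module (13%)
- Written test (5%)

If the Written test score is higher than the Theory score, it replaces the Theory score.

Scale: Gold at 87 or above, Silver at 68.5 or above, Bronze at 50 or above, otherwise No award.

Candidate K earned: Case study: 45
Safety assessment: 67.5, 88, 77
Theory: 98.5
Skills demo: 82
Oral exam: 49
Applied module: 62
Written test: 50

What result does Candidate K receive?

Safety assessment: drop 67.5 → average of remaining 2 = 165/2 = 82.5
Written test (50) ≤ Theory (98.5), so Theory stays at 98.5.
Weighted total:
  Case study 45 × 0.09 = 4.05
  Safety assessment 82.5 × 0.13 = 10.725
  Theory 98.5 × 0.13 = 12.805
  Skills demo 82 × 0.2 = 16.4
  Oral exam 49 × 0.27 = 13.23
  Applied module 62 × 0.13 = 8.06
  Written test 50 × 0.05 = 2.5
Sum = 67.77
67.77 is ≥ 50 and < 68.5 → Bronze

Bronze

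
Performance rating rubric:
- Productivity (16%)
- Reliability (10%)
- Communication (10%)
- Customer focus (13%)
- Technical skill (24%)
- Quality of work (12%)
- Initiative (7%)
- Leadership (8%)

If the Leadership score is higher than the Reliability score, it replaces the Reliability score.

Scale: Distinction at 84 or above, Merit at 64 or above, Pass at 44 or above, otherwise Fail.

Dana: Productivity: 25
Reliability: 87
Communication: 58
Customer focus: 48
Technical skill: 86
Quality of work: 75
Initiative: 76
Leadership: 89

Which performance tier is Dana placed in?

Merit

Leadership (89) > Reliability (87), so Reliability counts as 89.
Weighted total:
  Productivity 25 × 0.16 = 4
  Reliability 89 × 0.1 = 8.9
  Communication 58 × 0.1 = 5.8
  Customer focus 48 × 0.13 = 6.24
  Technical skill 86 × 0.24 = 20.64
  Quality of work 75 × 0.12 = 9
  Initiative 76 × 0.07 = 5.32
  Leadership 89 × 0.08 = 7.12
Sum = 67.02
67.02 is ≥ 64 and < 84 → Merit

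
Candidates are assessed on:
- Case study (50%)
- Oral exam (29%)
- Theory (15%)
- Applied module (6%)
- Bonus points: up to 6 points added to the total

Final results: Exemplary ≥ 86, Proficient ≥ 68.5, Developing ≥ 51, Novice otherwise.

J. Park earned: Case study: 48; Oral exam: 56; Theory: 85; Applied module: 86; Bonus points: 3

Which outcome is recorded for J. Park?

Weighted total:
  Case study 48 × 0.5 = 24
  Oral exam 56 × 0.29 = 16.24
  Theory 85 × 0.15 = 12.75
  Applied module 86 × 0.06 = 5.16
Sum = 58.15
Bonus points: 58.15 + 3 = 61.15
61.15 is ≥ 51 and < 68.5 → Developing

Developing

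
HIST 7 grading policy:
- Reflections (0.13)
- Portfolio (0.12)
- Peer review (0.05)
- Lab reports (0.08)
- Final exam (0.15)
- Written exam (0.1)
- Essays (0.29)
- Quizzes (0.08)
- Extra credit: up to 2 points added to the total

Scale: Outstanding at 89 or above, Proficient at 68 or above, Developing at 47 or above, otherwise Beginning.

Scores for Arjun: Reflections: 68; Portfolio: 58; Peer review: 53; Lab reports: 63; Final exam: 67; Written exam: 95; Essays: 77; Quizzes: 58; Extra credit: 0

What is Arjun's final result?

Weighted total:
  Reflections 68 × 0.13 = 8.84
  Portfolio 58 × 0.12 = 6.96
  Peer review 53 × 0.05 = 2.65
  Lab reports 63 × 0.08 = 5.04
  Final exam 67 × 0.15 = 10.05
  Written exam 95 × 0.1 = 9.5
  Essays 77 × 0.29 = 22.33
  Quizzes 58 × 0.08 = 4.64
Sum = 70.01
Extra credit: 70.01 + 0 = 70.01
70.01 is ≥ 68 and < 89 → Proficient

Proficient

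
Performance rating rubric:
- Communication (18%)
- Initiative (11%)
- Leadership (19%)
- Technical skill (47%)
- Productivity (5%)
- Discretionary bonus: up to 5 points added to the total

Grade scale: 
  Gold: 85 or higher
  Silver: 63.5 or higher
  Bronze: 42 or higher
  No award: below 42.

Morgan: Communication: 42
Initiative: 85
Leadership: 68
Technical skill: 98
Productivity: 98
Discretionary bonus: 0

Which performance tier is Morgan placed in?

Weighted total:
  Communication 42 × 0.18 = 7.56
  Initiative 85 × 0.11 = 9.35
  Leadership 68 × 0.19 = 12.92
  Technical skill 98 × 0.47 = 46.06
  Productivity 98 × 0.05 = 4.9
Sum = 80.79
Discretionary bonus: 80.79 + 0 = 80.79
80.79 is ≥ 63.5 and < 85 → Silver

Silver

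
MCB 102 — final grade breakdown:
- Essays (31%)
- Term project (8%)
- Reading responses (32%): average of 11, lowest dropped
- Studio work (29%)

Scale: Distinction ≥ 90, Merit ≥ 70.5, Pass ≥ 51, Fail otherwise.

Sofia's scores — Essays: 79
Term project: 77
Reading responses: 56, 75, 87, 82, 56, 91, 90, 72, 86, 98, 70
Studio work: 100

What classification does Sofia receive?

Merit

Reading responses: drop 56 → average of remaining 10 = 807/10 = 80.7
Weighted total:
  Essays 79 × 0.31 = 24.49
  Term project 77 × 0.08 = 6.16
  Reading responses 80.7 × 0.32 = 25.824
  Studio work 100 × 0.29 = 29
Sum = 85.474
85.474 is ≥ 70.5 and < 90 → Merit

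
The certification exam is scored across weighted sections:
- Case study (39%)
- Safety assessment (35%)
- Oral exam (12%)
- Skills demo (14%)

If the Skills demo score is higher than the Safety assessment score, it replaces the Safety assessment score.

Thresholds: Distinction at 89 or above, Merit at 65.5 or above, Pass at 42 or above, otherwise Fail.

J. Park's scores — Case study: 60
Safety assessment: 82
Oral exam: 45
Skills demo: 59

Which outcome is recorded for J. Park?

Merit

Skills demo (59) ≤ Safety assessment (82), so Safety assessment stays at 82.
Weighted total:
  Case study 60 × 0.39 = 23.4
  Safety assessment 82 × 0.35 = 28.7
  Oral exam 45 × 0.12 = 5.4
  Skills demo 59 × 0.14 = 8.26
Sum = 65.76
65.76 is ≥ 65.5 and < 89 → Merit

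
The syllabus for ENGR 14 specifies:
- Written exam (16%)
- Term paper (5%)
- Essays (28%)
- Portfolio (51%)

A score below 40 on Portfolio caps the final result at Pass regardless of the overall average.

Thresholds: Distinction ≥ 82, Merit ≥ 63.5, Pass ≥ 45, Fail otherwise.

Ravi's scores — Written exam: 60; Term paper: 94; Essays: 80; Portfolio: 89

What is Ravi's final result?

Portfolio score 89 ≥ 40: minimum met.
Weighted total:
  Written exam 60 × 0.16 = 9.6
  Term paper 94 × 0.05 = 4.7
  Essays 80 × 0.28 = 22.4
  Portfolio 89 × 0.51 = 45.39
Sum = 82.09
82.09 ≥ 82 → Distinction

Distinction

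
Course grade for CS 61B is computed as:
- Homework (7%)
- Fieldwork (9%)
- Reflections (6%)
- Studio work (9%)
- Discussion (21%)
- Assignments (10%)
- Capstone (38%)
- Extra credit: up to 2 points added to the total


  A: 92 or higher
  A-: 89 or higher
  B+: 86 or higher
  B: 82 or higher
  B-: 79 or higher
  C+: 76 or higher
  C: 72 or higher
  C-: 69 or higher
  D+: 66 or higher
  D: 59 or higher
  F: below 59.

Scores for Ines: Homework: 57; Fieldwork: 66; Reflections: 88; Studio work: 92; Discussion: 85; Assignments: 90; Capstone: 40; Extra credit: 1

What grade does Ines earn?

D+

Weighted total:
  Homework 57 × 0.07 = 3.99
  Fieldwork 66 × 0.09 = 5.94
  Reflections 88 × 0.06 = 5.28
  Studio work 92 × 0.09 = 8.28
  Discussion 85 × 0.21 = 17.85
  Assignments 90 × 0.1 = 9
  Capstone 40 × 0.38 = 15.2
Sum = 65.54
Extra credit: 65.54 + 1 = 66.54
66.54 is ≥ 66 and < 69 → D+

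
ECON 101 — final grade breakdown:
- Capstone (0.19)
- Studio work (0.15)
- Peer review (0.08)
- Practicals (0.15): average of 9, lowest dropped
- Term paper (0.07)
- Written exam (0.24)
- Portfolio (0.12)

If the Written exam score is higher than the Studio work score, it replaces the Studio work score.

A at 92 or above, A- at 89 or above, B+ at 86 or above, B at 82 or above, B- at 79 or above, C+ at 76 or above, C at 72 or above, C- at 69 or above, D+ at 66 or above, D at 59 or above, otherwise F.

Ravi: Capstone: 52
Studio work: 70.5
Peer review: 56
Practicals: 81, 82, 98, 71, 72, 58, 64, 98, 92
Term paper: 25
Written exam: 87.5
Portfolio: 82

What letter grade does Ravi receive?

C

Practicals: drop 58 → average of remaining 8 = 658/8 = 82.25
Written exam (87.5) > Studio work (70.5), so Studio work counts as 87.5.
Weighted total:
  Capstone 52 × 0.19 = 9.88
  Studio work 87.5 × 0.15 = 13.125
  Peer review 56 × 0.08 = 4.48
  Practicals 82.25 × 0.15 = 12.3375
  Term paper 25 × 0.07 = 1.75
  Written exam 87.5 × 0.24 = 21
  Portfolio 82 × 0.12 = 9.84
Sum = 72.4125
72.4125 is ≥ 72 and < 76 → C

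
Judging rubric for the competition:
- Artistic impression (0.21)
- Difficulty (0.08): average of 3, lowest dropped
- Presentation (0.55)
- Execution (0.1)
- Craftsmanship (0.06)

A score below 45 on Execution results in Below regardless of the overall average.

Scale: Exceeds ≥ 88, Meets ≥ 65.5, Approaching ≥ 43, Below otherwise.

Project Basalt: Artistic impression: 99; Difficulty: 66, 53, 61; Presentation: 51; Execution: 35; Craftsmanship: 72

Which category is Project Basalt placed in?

Below

Difficulty: drop 53 → average of remaining 2 = 127/2 = 63.5
Execution score 35 < 45: minimum not met.
Weighted total:
  Artistic impression 99 × 0.21 = 20.79
  Difficulty 63.5 × 0.08 = 5.08
  Presentation 51 × 0.55 = 28.05
  Execution 35 × 0.1 = 3.5
  Craftsmanship 72 × 0.06 = 4.32
Sum = 61.74
Because the Execution minimum was not met, the result is Below.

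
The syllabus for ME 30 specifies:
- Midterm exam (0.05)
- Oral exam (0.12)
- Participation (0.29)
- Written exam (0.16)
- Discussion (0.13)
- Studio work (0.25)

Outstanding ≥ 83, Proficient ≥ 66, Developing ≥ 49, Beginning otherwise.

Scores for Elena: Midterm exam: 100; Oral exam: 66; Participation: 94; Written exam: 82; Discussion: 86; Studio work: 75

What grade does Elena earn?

Outstanding

Weighted total:
  Midterm exam 100 × 0.05 = 5
  Oral exam 66 × 0.12 = 7.92
  Participation 94 × 0.29 = 27.26
  Written exam 82 × 0.16 = 13.12
  Discussion 86 × 0.13 = 11.18
  Studio work 75 × 0.25 = 18.75
Sum = 83.23
83.23 ≥ 83 → Outstanding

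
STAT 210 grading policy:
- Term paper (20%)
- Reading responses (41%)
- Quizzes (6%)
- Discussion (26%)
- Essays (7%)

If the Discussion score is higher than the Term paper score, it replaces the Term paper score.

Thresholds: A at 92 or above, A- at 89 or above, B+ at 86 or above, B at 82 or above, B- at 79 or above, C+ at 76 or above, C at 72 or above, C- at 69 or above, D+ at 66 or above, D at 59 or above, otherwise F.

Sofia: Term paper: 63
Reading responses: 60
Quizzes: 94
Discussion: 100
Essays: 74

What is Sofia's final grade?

B-

Discussion (100) > Term paper (63), so Term paper counts as 100.
Weighted total:
  Term paper 100 × 0.2 = 20
  Reading responses 60 × 0.41 = 24.6
  Quizzes 94 × 0.06 = 5.64
  Discussion 100 × 0.26 = 26
  Essays 74 × 0.07 = 5.18
Sum = 81.42
81.42 is ≥ 79 and < 82 → B-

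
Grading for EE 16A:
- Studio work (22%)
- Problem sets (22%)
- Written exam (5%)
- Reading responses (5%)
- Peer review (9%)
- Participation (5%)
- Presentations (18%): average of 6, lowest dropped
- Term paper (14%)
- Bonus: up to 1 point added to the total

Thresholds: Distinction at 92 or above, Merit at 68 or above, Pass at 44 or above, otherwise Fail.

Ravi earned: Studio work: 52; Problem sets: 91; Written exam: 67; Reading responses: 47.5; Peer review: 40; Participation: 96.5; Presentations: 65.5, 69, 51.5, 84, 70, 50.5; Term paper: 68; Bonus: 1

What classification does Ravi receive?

Merit

Presentations: drop 50.5 → average of remaining 5 = 340/5 = 68
Weighted total:
  Studio work 52 × 0.22 = 11.44
  Problem sets 91 × 0.22 = 20.02
  Written exam 67 × 0.05 = 3.35
  Reading responses 47.5 × 0.05 = 2.375
  Peer review 40 × 0.09 = 3.6
  Participation 96.5 × 0.05 = 4.825
  Presentations 68 × 0.18 = 12.24
  Term paper 68 × 0.14 = 9.52
Sum = 67.37
Bonus: 67.37 + 1 = 68.37
68.37 is ≥ 68 and < 92 → Merit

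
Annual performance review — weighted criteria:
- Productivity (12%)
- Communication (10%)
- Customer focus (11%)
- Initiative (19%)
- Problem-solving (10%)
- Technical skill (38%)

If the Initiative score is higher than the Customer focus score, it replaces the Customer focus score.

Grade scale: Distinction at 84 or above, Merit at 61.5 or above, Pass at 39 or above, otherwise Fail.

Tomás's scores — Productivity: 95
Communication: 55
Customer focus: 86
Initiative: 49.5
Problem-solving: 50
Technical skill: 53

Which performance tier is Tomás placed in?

Pass

Initiative (49.5) ≤ Customer focus (86), so Customer focus stays at 86.
Weighted total:
  Productivity 95 × 0.12 = 11.4
  Communication 55 × 0.1 = 5.5
  Customer focus 86 × 0.11 = 9.46
  Initiative 49.5 × 0.19 = 9.405
  Problem-solving 50 × 0.1 = 5
  Technical skill 53 × 0.38 = 20.14
Sum = 60.905
60.905 is ≥ 39 and < 61.5 → Pass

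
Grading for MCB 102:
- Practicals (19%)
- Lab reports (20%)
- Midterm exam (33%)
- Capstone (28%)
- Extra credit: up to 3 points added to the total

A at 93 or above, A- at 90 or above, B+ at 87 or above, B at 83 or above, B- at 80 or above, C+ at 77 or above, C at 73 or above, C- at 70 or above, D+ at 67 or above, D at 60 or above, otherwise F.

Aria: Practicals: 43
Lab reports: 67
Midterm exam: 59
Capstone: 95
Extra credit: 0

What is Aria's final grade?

Weighted total:
  Practicals 43 × 0.19 = 8.17
  Lab reports 67 × 0.2 = 13.4
  Midterm exam 59 × 0.33 = 19.47
  Capstone 95 × 0.28 = 26.6
Sum = 67.64
Extra credit: 67.64 + 0 = 67.64
67.64 is ≥ 67 and < 70 → D+

D+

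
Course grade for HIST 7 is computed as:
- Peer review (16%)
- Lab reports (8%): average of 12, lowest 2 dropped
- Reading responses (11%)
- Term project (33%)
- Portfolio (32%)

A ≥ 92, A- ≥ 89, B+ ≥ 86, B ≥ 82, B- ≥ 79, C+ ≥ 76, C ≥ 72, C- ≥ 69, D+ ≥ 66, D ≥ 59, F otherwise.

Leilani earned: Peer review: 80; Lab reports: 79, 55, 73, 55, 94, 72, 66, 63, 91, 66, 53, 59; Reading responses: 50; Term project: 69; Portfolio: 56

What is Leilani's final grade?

D

Lab reports: drop 53, 55 → average of remaining 10 = 718/10 = 71.8
Weighted total:
  Peer review 80 × 0.16 = 12.8
  Lab reports 71.8 × 0.08 = 5.744
  Reading responses 50 × 0.11 = 5.5
  Term project 69 × 0.33 = 22.77
  Portfolio 56 × 0.32 = 17.92
Sum = 64.734
64.734 is ≥ 59 and < 66 → D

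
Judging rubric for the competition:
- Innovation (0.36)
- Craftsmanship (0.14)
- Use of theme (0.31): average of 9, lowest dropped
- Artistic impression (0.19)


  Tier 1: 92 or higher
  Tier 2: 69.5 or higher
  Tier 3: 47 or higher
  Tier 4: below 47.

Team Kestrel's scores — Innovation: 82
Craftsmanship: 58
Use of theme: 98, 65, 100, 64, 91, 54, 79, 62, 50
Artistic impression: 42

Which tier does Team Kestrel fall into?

Tier 3

Use of theme: drop 50 → average of remaining 8 = 613/8 = 76.625
Weighted total:
  Innovation 82 × 0.36 = 29.52
  Craftsmanship 58 × 0.14 = 8.12
  Use of theme 76.625 × 0.31 = 23.75375
  Artistic impression 42 × 0.19 = 7.98
Sum = 69.37375
69.37375 is ≥ 47 and < 69.5 → Tier 3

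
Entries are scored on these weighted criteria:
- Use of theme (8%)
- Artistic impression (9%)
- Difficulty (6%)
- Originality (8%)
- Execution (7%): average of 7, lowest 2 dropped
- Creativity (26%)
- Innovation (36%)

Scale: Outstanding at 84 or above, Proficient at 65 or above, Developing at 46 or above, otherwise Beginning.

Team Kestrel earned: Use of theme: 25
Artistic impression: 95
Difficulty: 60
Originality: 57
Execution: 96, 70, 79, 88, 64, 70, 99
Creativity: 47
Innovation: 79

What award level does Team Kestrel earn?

Proficient

Execution: drop 64, 70 → average of remaining 5 = 432/5 = 86.4
Weighted total:
  Use of theme 25 × 0.08 = 2
  Artistic impression 95 × 0.09 = 8.55
  Difficulty 60 × 0.06 = 3.6
  Originality 57 × 0.08 = 4.56
  Execution 86.4 × 0.07 = 6.048
  Creativity 47 × 0.26 = 12.22
  Innovation 79 × 0.36 = 28.44
Sum = 65.418
65.418 is ≥ 65 and < 84 → Proficient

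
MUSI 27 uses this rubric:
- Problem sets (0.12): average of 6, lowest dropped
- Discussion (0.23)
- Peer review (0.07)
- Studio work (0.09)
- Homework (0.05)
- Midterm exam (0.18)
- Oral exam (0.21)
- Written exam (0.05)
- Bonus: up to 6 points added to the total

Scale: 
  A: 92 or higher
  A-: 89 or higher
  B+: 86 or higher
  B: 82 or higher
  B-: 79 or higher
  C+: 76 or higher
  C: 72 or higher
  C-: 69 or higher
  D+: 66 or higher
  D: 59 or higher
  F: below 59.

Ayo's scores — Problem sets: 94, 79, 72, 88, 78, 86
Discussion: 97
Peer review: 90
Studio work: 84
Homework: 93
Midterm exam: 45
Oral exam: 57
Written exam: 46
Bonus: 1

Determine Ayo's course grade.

Problem sets: drop 72 → average of remaining 5 = 425/5 = 85
Weighted total:
  Problem sets 85 × 0.12 = 10.2
  Discussion 97 × 0.23 = 22.31
  Peer review 90 × 0.07 = 6.3
  Studio work 84 × 0.09 = 7.56
  Homework 93 × 0.05 = 4.65
  Midterm exam 45 × 0.18 = 8.1
  Oral exam 57 × 0.21 = 11.97
  Written exam 46 × 0.05 = 2.3
Sum = 73.39
Bonus: 73.39 + 1 = 74.39
74.39 is ≥ 72 and < 76 → C

C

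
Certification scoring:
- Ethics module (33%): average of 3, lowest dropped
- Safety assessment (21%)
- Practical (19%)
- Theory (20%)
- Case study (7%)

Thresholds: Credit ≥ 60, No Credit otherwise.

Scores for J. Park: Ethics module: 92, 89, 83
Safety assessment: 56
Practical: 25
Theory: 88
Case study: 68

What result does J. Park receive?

Credit

Ethics module: drop 83 → average of remaining 2 = 181/2 = 90.5
Weighted total:
  Ethics module 90.5 × 0.33 = 29.865
  Safety assessment 56 × 0.21 = 11.76
  Practical 25 × 0.19 = 4.75
  Theory 88 × 0.2 = 17.6
  Case study 68 × 0.07 = 4.76
Sum = 68.735
68.735 ≥ 60 → Credit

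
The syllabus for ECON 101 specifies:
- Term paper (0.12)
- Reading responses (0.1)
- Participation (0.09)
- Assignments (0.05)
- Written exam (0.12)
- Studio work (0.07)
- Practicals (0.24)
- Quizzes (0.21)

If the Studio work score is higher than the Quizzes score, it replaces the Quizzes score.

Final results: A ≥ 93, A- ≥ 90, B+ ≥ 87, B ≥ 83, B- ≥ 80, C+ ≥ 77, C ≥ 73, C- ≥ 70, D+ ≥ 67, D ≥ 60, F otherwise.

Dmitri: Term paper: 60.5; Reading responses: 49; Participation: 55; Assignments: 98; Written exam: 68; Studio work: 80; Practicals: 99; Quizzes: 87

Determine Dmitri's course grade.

Studio work (80) ≤ Quizzes (87), so Quizzes stays at 87.
Weighted total:
  Term paper 60.5 × 0.12 = 7.26
  Reading responses 49 × 0.1 = 4.9
  Participation 55 × 0.09 = 4.95
  Assignments 98 × 0.05 = 4.9
  Written exam 68 × 0.12 = 8.16
  Studio work 80 × 0.07 = 5.6
  Practicals 99 × 0.24 = 23.76
  Quizzes 87 × 0.21 = 18.27
Sum = 77.8
77.8 is ≥ 77 and < 80 → C+

C+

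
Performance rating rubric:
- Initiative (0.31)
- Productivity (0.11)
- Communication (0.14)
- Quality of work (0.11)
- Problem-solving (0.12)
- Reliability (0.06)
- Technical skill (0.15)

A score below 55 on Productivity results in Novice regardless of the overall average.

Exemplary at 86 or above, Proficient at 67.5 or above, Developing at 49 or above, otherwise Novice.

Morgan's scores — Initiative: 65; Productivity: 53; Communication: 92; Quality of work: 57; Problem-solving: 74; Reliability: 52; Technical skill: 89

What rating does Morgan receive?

Productivity score 53 < 55: minimum not met.
Weighted total:
  Initiative 65 × 0.31 = 20.15
  Productivity 53 × 0.11 = 5.83
  Communication 92 × 0.14 = 12.88
  Quality of work 57 × 0.11 = 6.27
  Problem-solving 74 × 0.12 = 8.88
  Reliability 52 × 0.06 = 3.12
  Technical skill 89 × 0.15 = 13.35
Sum = 70.48
Because the Productivity minimum was not met, the result is Novice.

Novice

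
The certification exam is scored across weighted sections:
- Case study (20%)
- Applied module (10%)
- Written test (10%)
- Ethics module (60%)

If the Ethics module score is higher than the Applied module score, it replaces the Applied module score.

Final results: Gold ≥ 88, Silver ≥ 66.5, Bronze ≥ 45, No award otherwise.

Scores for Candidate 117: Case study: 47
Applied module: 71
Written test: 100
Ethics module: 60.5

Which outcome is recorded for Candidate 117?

Bronze

Ethics module (60.5) ≤ Applied module (71), so Applied module stays at 71.
Weighted total:
  Case study 47 × 0.2 = 9.4
  Applied module 71 × 0.1 = 7.1
  Written test 100 × 0.1 = 10
  Ethics module 60.5 × 0.6 = 36.3
Sum = 62.8
62.8 is ≥ 45 and < 66.5 → Bronze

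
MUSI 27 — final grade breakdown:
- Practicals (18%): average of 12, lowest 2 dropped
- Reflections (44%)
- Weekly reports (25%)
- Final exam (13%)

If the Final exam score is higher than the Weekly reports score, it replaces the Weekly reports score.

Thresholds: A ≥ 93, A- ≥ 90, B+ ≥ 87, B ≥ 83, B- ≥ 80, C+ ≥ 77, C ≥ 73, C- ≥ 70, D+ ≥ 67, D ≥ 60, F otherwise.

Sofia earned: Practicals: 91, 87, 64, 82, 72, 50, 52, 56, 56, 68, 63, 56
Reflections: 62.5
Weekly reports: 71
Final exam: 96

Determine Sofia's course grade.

Practicals: drop 50, 52 → average of remaining 10 = 695/10 = 69.5
Final exam (96) > Weekly reports (71), so Weekly reports counts as 96.
Weighted total:
  Practicals 69.5 × 0.18 = 12.51
  Reflections 62.5 × 0.44 = 27.5
  Weekly reports 96 × 0.25 = 24
  Final exam 96 × 0.13 = 12.48
Sum = 76.49
76.49 is ≥ 73 and < 77 → C

C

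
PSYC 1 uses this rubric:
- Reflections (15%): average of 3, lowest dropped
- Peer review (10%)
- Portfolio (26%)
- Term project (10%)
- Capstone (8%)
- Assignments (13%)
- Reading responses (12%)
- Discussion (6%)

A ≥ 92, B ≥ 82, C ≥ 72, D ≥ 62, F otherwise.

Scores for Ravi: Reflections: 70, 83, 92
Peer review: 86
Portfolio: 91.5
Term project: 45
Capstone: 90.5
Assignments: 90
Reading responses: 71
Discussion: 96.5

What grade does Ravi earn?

Reflections: drop 70 → average of remaining 2 = 175/2 = 87.5
Weighted total:
  Reflections 87.5 × 0.15 = 13.125
  Peer review 86 × 0.1 = 8.6
  Portfolio 91.5 × 0.26 = 23.79
  Term project 45 × 0.1 = 4.5
  Capstone 90.5 × 0.08 = 7.24
  Assignments 90 × 0.13 = 11.7
  Reading responses 71 × 0.12 = 8.52
  Discussion 96.5 × 0.06 = 5.79
Sum = 83.265
83.265 is ≥ 82 and < 92 → B

B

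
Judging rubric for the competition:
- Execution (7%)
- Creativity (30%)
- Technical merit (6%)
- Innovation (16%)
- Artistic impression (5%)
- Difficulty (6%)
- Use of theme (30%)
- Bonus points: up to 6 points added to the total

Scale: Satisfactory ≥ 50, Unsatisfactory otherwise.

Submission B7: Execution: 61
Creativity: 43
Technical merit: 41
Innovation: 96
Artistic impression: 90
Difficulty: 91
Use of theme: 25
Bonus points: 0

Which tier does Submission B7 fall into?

Weighted total:
  Execution 61 × 0.07 = 4.27
  Creativity 43 × 0.3 = 12.9
  Technical merit 41 × 0.06 = 2.46
  Innovation 96 × 0.16 = 15.36
  Artistic impression 90 × 0.05 = 4.5
  Difficulty 91 × 0.06 = 5.46
  Use of theme 25 × 0.3 = 7.5
Sum = 52.45
Bonus points: 52.45 + 0 = 52.45
52.45 ≥ 50 → Satisfactory

Satisfactory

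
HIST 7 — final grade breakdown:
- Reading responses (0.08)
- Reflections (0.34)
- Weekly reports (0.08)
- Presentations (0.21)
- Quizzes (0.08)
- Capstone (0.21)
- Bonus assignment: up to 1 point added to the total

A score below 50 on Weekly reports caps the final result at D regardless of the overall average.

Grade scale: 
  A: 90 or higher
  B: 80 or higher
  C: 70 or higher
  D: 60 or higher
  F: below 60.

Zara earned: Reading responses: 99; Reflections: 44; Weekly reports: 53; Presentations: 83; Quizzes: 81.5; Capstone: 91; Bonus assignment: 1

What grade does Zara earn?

Weekly reports score 53 ≥ 50: minimum met.
Weighted total:
  Reading responses 99 × 0.08 = 7.92
  Reflections 44 × 0.34 = 14.96
  Weekly reports 53 × 0.08 = 4.24
  Presentations 83 × 0.21 = 17.43
  Quizzes 81.5 × 0.08 = 6.52
  Capstone 91 × 0.21 = 19.11
Sum = 70.18
Bonus assignment: 70.18 + 1 = 71.18
71.18 is ≥ 70 and < 80 → C

C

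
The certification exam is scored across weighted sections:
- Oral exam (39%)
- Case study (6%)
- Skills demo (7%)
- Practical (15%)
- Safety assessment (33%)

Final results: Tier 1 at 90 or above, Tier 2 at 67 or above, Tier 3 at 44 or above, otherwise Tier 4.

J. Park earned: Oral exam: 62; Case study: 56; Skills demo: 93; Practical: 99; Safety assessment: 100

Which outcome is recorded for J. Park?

Weighted total:
  Oral exam 62 × 0.39 = 24.18
  Case study 56 × 0.06 = 3.36
  Skills demo 93 × 0.07 = 6.51
  Practical 99 × 0.15 = 14.85
  Safety assessment 100 × 0.33 = 33
Sum = 81.9
81.9 is ≥ 67 and < 90 → Tier 2

Tier 2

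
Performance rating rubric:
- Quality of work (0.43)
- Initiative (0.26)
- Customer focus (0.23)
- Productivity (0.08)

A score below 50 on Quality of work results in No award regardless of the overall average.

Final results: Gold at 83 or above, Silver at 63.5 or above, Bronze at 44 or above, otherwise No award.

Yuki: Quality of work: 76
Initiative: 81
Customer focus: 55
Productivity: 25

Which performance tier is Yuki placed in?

Quality of work score 76 ≥ 50: minimum met.
Weighted total:
  Quality of work 76 × 0.43 = 32.68
  Initiative 81 × 0.26 = 21.06
  Customer focus 55 × 0.23 = 12.65
  Productivity 25 × 0.08 = 2
Sum = 68.39
68.39 is ≥ 63.5 and < 83 → Silver

Silver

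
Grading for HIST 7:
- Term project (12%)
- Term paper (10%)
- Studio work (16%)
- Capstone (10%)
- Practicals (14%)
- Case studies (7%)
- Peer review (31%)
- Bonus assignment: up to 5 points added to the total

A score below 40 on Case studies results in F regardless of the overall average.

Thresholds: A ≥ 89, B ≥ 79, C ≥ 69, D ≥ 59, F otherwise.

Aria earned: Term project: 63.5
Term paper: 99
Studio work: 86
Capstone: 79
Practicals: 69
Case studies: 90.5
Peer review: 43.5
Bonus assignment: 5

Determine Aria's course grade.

C

Case studies score 90.5 ≥ 40: minimum met.
Weighted total:
  Term project 63.5 × 0.12 = 7.62
  Term paper 99 × 0.1 = 9.9
  Studio work 86 × 0.16 = 13.76
  Capstone 79 × 0.1 = 7.9
  Practicals 69 × 0.14 = 9.66
  Case studies 90.5 × 0.07 = 6.335
  Peer review 43.5 × 0.31 = 13.485
Sum = 68.66
Bonus assignment: 68.66 + 5 = 73.66
73.66 is ≥ 69 and < 79 → C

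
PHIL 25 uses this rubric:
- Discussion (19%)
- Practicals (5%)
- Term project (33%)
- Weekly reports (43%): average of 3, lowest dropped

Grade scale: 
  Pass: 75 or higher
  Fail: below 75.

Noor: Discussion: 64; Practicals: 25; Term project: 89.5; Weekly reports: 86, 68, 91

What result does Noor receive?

Pass

Weekly reports: drop 68 → average of remaining 2 = 177/2 = 88.5
Weighted total:
  Discussion 64 × 0.19 = 12.16
  Practicals 25 × 0.05 = 1.25
  Term project 89.5 × 0.33 = 29.535
  Weekly reports 88.5 × 0.43 = 38.055
Sum = 81
81 ≥ 75 → Pass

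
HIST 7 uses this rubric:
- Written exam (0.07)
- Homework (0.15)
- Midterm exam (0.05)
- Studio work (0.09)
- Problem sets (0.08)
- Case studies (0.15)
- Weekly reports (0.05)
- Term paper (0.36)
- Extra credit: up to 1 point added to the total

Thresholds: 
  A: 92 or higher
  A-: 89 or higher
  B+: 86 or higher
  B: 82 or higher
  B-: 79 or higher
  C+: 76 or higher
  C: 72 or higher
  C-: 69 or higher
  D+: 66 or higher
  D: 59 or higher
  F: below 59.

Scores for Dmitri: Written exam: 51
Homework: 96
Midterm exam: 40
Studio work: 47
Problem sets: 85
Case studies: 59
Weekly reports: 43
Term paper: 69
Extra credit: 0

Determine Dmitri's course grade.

Weighted total:
  Written exam 51 × 0.07 = 3.57
  Homework 96 × 0.15 = 14.4
  Midterm exam 40 × 0.05 = 2
  Studio work 47 × 0.09 = 4.23
  Problem sets 85 × 0.08 = 6.8
  Case studies 59 × 0.15 = 8.85
  Weekly reports 43 × 0.05 = 2.15
  Term paper 69 × 0.36 = 24.84
Sum = 66.84
Extra credit: 66.84 + 0 = 66.84
66.84 is ≥ 66 and < 69 → D+

D+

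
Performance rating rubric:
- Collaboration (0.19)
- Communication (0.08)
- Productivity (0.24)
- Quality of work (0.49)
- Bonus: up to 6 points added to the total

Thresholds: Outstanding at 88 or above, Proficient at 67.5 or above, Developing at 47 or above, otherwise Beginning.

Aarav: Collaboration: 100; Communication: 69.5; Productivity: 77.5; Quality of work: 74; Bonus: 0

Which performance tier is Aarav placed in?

Weighted total:
  Collaboration 100 × 0.19 = 19
  Communication 69.5 × 0.08 = 5.56
  Productivity 77.5 × 0.24 = 18.6
  Quality of work 74 × 0.49 = 36.26
Sum = 79.42
Bonus: 79.42 + 0 = 79.42
79.42 is ≥ 67.5 and < 88 → Proficient

Proficient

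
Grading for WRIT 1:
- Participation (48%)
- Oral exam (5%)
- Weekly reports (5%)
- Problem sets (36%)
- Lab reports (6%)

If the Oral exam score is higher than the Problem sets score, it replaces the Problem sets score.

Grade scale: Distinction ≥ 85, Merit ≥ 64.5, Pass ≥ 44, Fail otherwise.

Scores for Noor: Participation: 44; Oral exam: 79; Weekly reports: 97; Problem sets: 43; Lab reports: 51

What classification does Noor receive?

Pass

Oral exam (79) > Problem sets (43), so Problem sets counts as 79.
Weighted total:
  Participation 44 × 0.48 = 21.12
  Oral exam 79 × 0.05 = 3.95
  Weekly reports 97 × 0.05 = 4.85
  Problem sets 79 × 0.36 = 28.44
  Lab reports 51 × 0.06 = 3.06
Sum = 61.42
61.42 is ≥ 44 and < 64.5 → Pass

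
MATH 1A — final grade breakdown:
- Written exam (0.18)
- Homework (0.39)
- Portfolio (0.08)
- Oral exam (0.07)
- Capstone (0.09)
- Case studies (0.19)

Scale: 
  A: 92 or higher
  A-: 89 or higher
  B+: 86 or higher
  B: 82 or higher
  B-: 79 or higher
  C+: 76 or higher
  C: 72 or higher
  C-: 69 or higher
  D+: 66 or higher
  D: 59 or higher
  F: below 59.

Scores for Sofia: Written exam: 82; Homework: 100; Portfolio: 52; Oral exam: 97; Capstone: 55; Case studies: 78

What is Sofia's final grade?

B

Weighted total:
  Written exam 82 × 0.18 = 14.76
  Homework 100 × 0.39 = 39
  Portfolio 52 × 0.08 = 4.16
  Oral exam 97 × 0.07 = 6.79
  Capstone 55 × 0.09 = 4.95
  Case studies 78 × 0.19 = 14.82
Sum = 84.48
84.48 is ≥ 82 and < 86 → B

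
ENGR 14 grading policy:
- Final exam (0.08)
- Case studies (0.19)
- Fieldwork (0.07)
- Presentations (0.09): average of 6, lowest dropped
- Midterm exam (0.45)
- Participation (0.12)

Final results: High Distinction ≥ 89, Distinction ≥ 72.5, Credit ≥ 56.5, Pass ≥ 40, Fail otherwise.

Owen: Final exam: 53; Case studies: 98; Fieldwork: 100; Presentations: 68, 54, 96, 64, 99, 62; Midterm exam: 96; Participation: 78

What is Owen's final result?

Presentations: drop 54 → average of remaining 5 = 389/5 = 77.8
Weighted total:
  Final exam 53 × 0.08 = 4.24
  Case studies 98 × 0.19 = 18.62
  Fieldwork 100 × 0.07 = 7
  Presentations 77.8 × 0.09 = 7.002
  Midterm exam 96 × 0.45 = 43.2
  Participation 78 × 0.12 = 9.36
Sum = 89.422
89.422 ≥ 89 → High Distinction

High Distinction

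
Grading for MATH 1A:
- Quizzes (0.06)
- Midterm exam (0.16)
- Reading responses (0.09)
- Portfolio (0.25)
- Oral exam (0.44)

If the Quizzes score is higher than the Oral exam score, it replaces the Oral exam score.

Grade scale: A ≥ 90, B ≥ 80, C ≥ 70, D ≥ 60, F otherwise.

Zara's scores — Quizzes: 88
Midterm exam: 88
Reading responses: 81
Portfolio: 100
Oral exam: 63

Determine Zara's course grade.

Quizzes (88) > Oral exam (63), so Oral exam counts as 88.
Weighted total:
  Quizzes 88 × 0.06 = 5.28
  Midterm exam 88 × 0.16 = 14.08
  Reading responses 81 × 0.09 = 7.29
  Portfolio 100 × 0.25 = 25
  Oral exam 88 × 0.44 = 38.72
Sum = 90.37
90.37 ≥ 90 → A

A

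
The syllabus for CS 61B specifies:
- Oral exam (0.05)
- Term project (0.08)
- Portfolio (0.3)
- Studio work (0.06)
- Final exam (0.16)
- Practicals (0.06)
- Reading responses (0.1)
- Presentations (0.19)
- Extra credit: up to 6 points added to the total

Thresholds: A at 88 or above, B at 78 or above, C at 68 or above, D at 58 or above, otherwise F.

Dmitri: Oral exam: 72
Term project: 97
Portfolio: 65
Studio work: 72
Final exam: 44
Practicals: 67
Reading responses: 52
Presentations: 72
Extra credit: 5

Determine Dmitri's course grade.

Weighted total:
  Oral exam 72 × 0.05 = 3.6
  Term project 97 × 0.08 = 7.76
  Portfolio 65 × 0.3 = 19.5
  Studio work 72 × 0.06 = 4.32
  Final exam 44 × 0.16 = 7.04
  Practicals 67 × 0.06 = 4.02
  Reading responses 52 × 0.1 = 5.2
  Presentations 72 × 0.19 = 13.68
Sum = 65.12
Extra credit: 65.12 + 5 = 70.12
70.12 is ≥ 68 and < 78 → C

C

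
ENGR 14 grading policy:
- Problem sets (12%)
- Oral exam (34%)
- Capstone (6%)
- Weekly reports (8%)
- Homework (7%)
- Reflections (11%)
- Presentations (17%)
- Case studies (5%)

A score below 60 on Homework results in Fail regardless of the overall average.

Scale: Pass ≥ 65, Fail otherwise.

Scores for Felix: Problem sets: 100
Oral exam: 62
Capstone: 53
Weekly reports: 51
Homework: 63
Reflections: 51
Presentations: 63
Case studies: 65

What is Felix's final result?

Homework score 63 ≥ 60: minimum met.
Weighted total:
  Problem sets 100 × 0.12 = 12
  Oral exam 62 × 0.34 = 21.08
  Capstone 53 × 0.06 = 3.18
  Weekly reports 51 × 0.08 = 4.08
  Homework 63 × 0.07 = 4.41
  Reflections 51 × 0.11 = 5.61
  Presentations 63 × 0.17 = 10.71
  Case studies 65 × 0.05 = 3.25
Sum = 64.32
64.32 < 65 → Fail

Fail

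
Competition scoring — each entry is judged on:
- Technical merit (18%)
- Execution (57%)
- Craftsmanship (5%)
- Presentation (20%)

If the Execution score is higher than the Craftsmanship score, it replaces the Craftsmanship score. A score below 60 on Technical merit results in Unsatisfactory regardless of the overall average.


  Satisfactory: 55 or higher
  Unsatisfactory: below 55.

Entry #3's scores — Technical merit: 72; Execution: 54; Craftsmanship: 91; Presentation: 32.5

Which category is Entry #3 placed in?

Execution (54) ≤ Craftsmanship (91), so Craftsmanship stays at 91.
Technical merit score 72 ≥ 60: minimum met.
Weighted total:
  Technical merit 72 × 0.18 = 12.96
  Execution 54 × 0.57 = 30.78
  Craftsmanship 91 × 0.05 = 4.55
  Presentation 32.5 × 0.2 = 6.5
Sum = 54.79
54.79 < 55 → Unsatisfactory

Unsatisfactory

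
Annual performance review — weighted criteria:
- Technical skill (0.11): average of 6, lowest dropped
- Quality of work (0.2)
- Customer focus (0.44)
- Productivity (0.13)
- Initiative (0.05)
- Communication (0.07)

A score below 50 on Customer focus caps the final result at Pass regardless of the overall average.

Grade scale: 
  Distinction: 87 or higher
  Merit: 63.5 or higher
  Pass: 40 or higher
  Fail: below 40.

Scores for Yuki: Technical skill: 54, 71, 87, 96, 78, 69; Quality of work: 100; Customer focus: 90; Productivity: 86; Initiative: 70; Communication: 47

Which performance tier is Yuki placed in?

Technical skill: drop 54 → average of remaining 5 = 401/5 = 80.2
Customer focus score 90 ≥ 50: minimum met.
Weighted total:
  Technical skill 80.2 × 0.11 = 8.822
  Quality of work 100 × 0.2 = 20
  Customer focus 90 × 0.44 = 39.6
  Productivity 86 × 0.13 = 11.18
  Initiative 70 × 0.05 = 3.5
  Communication 47 × 0.07 = 3.29
Sum = 86.392
86.392 is ≥ 63.5 and < 87 → Merit

Merit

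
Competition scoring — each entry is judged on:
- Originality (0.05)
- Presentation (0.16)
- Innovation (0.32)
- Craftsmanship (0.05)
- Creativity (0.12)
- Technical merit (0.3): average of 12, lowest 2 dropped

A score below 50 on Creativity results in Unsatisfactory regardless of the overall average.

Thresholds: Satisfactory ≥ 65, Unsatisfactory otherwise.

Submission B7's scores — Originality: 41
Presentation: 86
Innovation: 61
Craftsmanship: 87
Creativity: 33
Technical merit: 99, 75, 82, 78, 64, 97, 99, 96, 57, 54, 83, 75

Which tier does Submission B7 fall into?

Technical merit: drop 54, 57 → average of remaining 10 = 848/10 = 84.8
Creativity score 33 < 50: minimum not met.
Weighted total:
  Originality 41 × 0.05 = 2.05
  Presentation 86 × 0.16 = 13.76
  Innovation 61 × 0.32 = 19.52
  Craftsmanship 87 × 0.05 = 4.35
  Creativity 33 × 0.12 = 3.96
  Technical merit 84.8 × 0.3 = 25.44
Sum = 69.08
Because the Creativity minimum was not met, the result is Unsatisfactory.

Unsatisfactory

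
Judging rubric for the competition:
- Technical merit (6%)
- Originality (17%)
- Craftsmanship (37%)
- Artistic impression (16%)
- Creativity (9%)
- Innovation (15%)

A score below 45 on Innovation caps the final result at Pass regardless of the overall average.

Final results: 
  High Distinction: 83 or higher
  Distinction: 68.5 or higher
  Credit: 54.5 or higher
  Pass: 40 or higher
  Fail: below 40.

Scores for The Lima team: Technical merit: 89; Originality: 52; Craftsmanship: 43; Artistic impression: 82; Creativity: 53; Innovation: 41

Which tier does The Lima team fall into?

Pass

Innovation score 41 < 45: minimum not met.
Weighted total:
  Technical merit 89 × 0.06 = 5.34
  Originality 52 × 0.17 = 8.84
  Craftsmanship 43 × 0.37 = 15.91
  Artistic impression 82 × 0.16 = 13.12
  Creativity 53 × 0.09 = 4.77
  Innovation 41 × 0.15 = 6.15
Sum = 54.13
54.13 would be Pass; cap at Pass applies → Pass.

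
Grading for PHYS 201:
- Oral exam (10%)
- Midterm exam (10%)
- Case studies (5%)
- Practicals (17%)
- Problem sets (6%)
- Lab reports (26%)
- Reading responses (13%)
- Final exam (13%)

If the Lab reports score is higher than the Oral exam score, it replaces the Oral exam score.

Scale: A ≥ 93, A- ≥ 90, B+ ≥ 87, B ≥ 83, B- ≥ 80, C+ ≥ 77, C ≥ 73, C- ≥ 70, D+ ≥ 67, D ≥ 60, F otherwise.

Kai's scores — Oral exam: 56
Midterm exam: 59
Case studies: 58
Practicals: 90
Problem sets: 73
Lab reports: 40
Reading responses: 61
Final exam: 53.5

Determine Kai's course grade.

Lab reports (40) ≤ Oral exam (56), so Oral exam stays at 56.
Weighted total:
  Oral exam 56 × 0.1 = 5.6
  Midterm exam 59 × 0.1 = 5.9
  Case studies 58 × 0.05 = 2.9
  Practicals 90 × 0.17 = 15.3
  Problem sets 73 × 0.06 = 4.38
  Lab reports 40 × 0.26 = 10.4
  Reading responses 61 × 0.13 = 7.93
  Final exam 53.5 × 0.13 = 6.955
Sum = 59.365
59.365 < 60 → F

F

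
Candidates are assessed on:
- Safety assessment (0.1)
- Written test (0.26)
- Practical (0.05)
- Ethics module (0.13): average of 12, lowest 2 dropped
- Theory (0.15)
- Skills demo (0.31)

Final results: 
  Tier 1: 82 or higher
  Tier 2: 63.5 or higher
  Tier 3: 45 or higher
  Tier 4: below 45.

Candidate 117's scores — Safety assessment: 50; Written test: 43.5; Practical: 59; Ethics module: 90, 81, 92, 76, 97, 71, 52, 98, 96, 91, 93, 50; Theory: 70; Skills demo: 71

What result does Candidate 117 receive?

Ethics module: drop 50, 52 → average of remaining 10 = 885/10 = 88.5
Weighted total:
  Safety assessment 50 × 0.1 = 5
  Written test 43.5 × 0.26 = 11.31
  Practical 59 × 0.05 = 2.95
  Ethics module 88.5 × 0.13 = 11.505
  Theory 70 × 0.15 = 10.5
  Skills demo 71 × 0.31 = 22.01
Sum = 63.275
63.275 is ≥ 45 and < 63.5 → Tier 3

Tier 3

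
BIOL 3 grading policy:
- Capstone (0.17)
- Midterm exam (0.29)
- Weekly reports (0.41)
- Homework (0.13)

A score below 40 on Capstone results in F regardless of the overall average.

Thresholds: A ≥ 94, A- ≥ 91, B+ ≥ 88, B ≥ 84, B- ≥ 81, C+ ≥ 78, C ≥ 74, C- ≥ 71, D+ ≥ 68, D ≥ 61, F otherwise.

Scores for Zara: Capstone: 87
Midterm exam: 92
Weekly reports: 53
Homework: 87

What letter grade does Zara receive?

Capstone score 87 ≥ 40: minimum met.
Weighted total:
  Capstone 87 × 0.17 = 14.79
  Midterm exam 92 × 0.29 = 26.68
  Weekly reports 53 × 0.41 = 21.73
  Homework 87 × 0.13 = 11.31
Sum = 74.51
74.51 is ≥ 74 and < 78 → C

C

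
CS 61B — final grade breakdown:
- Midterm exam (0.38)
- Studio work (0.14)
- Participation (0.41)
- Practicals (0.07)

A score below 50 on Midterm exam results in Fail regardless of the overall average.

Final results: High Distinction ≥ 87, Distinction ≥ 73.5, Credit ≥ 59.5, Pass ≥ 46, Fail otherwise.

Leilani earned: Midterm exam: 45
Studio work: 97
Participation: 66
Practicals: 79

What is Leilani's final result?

Midterm exam score 45 < 50: minimum not met.
Weighted total:
  Midterm exam 45 × 0.38 = 17.1
  Studio work 97 × 0.14 = 13.58
  Participation 66 × 0.41 = 27.06
  Practicals 79 × 0.07 = 5.53
Sum = 63.27
Because the Midterm exam minimum was not met, the result is Fail.

Fail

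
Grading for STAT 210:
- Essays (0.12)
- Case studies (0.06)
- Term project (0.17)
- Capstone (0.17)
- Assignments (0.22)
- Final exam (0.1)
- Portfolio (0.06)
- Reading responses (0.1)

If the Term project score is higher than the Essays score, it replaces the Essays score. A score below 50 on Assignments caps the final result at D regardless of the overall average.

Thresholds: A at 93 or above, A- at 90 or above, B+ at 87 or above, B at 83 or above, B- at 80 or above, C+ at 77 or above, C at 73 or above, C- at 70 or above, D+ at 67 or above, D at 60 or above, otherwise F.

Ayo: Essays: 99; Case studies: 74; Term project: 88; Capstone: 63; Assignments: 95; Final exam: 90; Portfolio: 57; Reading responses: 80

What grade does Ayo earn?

Term project (88) ≤ Essays (99), so Essays stays at 99.
Assignments score 95 ≥ 50: minimum met.
Weighted total:
  Essays 99 × 0.12 = 11.88
  Case studies 74 × 0.06 = 4.44
  Term project 88 × 0.17 = 14.96
  Capstone 63 × 0.17 = 10.71
  Assignments 95 × 0.22 = 20.9
  Final exam 90 × 0.1 = 9
  Portfolio 57 × 0.06 = 3.42
  Reading responses 80 × 0.1 = 8
Sum = 83.31
83.31 is ≥ 83 and < 87 → B

B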